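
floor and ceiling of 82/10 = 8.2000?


82/10 = 8.2000
floor = 8
ceil = 9

floor = 8, ceil = 9


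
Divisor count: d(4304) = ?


4304 = 2^4 × 269^1
d(4304) = (4+1) × (1+1) = 10

10 divisors


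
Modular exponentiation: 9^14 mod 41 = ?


9^1 mod 41 = 9
9^2 mod 41 = 40
9^3 mod 41 = 32
9^4 mod 41 = 1
9^5 mod 41 = 9
9^6 mod 41 = 40
9^7 mod 41 = 32
9^8 mod 41 = 1
9^9 mod 41 = 9
9^10 mod 41 = 40
9^11 mod 41 = 32
9^12 mod 41 = 1
9^13 mod 41 = 9
9^14 mod 41 = 40


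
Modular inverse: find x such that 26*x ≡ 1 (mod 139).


Use the extended Euclidean algorithm on (139, 26); each row r = 139*s + 26*t:
r=139, s=1, t=0
r=26, s=0, t=1
q=5: r=9, s=1, t=-5   [139*(1) + 26*(-5) = 9]
q=2: r=8, s=-2, t=11   [139*(-2) + 26*(11) = 8]
q=1: r=1, s=3, t=-16   [139*(3) + 26*(-16) = 1]
q=8: r=0, s=-26, t=139   [139*(-26) + 26*(139) = 0]
GCD = 1 with t = -16, so 26*(-16) ≡ 1 (mod 139)
Inverse = -16 mod 139 = 123
Check: 26 * 123 = 3198 ≡ 1 (mod 139)

26^(-1) ≡ 123 (mod 139)


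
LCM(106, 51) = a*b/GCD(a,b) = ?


GCD(106, 51) = 1
LCM = 106*51/1 = 5406/1 = 5406

LCM = 5406


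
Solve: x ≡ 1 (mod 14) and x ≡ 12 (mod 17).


M = 14*17 = 238
M1 = M/14 = 17, M2 = M/17 = 14
M1^(-1) mod 14 = 5, M2^(-1) mod 17 = 11
x = 1*17*5 + 12*14*11 = 1933
1933 mod 238 = 29
Check: 29 mod 14 = 1 ✓, 29 mod 17 = 12 ✓

x ≡ 29 (mod 238)


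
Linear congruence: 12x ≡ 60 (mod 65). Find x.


GCD(12, 65) = 1, unique solution
a^(-1) mod 65 = 38
x = 38 * 60 mod 65 = 5

x ≡ 5 (mod 65)


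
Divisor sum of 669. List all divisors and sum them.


Divisors of 669: 1, 3, 223, 669
Sum = 1 + 3 + 223 + 669 = 896

σ(669) = 896


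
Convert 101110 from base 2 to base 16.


101110 (base 2) = 46 (decimal)
46 (decimal) = 2E (base 16)


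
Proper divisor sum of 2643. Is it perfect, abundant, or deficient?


Proper divisors: 1, 3, 881
Sum = 1 + 3 + 881 = 885
885 < 2643 → deficient

s(2643) = 885 (deficient)


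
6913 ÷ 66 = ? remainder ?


6913 = 66 * 104 + 49
Check: 6864 + 49 = 6913

q = 104, r = 49


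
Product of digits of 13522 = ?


1 × 3 × 5 × 2 × 2 = 60


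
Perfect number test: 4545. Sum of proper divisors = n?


Proper divisors of 4545: 1, 3, 5, 9, 15, 45, 101, 303, 505, 909, 1515
Sum = 1 + 3 + 5 + 9 + 15 + 45 + 101 + 303 + 505 + 909 + 1515 = 3411

No, 4545 is not perfect (3411 ≠ 4545)


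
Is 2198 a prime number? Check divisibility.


2198 / 2 = 1099 (exact division)
2198 is NOT prime.

No, 2198 is not prime


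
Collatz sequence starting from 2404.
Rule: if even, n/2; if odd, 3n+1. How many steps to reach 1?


2404 → 1202 → 601 → 1804 → 902 → 451 → 1354 → 677 → 2032 → 1016 → 508 → 254 → 127 → 382 → 191 → 574 → 287 → 862 → 431 → 1294 → 647 → 1942 → 971 → 2914 → 1457 → 4372 → 2186 → 1093 → 3280 → 1640 → 820 → 410 → 205 → 616 → 308 → 154 → 77 → 232 → 116 → 58 → 29 → 88 → 44 → 22 → 11 → 34 → 17 → 52 → 26 → 13 → 40 → 20 → 10 → 5 → 16 → 8 → 4 → 2 → 1
Total steps = 58

58 steps


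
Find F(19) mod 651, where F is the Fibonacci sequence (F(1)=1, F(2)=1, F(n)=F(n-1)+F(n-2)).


F(k) mod 651 for k=1..19:
1, 1, 2, 3, 5, 8, 13, 21, 34, 55, 89, 144, 233, 377, 610, 336, 295, 631, 275
F(19) mod 651 = 275


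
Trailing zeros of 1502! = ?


floor(1502/5) = 300
floor(1502/25) = 60
floor(1502/125) = 12
floor(1502/625) = 2
Total = 374

374 trailing zeros


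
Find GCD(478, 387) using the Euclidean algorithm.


478 = 1 * 387 + 91
387 = 4 * 91 + 23
91 = 3 * 23 + 22
23 = 1 * 22 + 1
22 = 22 * 1 + 0
GCD = 1


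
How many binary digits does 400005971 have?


400005971 in base 2 = 10111110101111001101101010011
Number of digits = 29

29 digits (base 2)


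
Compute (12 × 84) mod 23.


12 × 84 = 1008
1008 mod 23 = 19


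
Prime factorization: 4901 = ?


4901 / 13 = 377
377 / 13 = 29
29 / 29 = 1
4901 = 13^2 × 29


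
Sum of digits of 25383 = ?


2 + 5 + 3 + 8 + 3 = 21


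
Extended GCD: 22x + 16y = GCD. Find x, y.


Tabular extended Euclidean (each row: r = 22*s + 16*t):
r=22, s=1, t=0
r=16, s=0, t=1
q=1: r=6, s=1, t=-1   [22*(1) + 16*(-1) = 6]
q=2: r=4, s=-2, t=3   [22*(-2) + 16*(3) = 4]
q=1: r=2, s=3, t=-4   [22*(3) + 16*(-4) = 2]
q=2: r=0, s=-8, t=11   [22*(-8) + 16*(11) = 0]
GCD = 2; from the row with r=2: x=3, y=-4
Check: 22*(3) + 16*(-4) = 66 - 64 = 2

GCD = 2, x = 3, y = -4


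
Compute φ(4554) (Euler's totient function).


4554 = 2 × 3^2 × 11 × 23
Prime factors: 2, 3, 11, 23
φ(4554) = 4554 × (1-1/2) × (1-1/3) × (1-1/11) × (1-1/23)
= 4554 × 1/2 × 2/3 × 10/11 × 22/23 = 1320

φ(4554) = 1320


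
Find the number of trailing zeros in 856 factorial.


floor(856/5) = 171
floor(856/25) = 34
floor(856/125) = 6
floor(856/625) = 1
Total = 212

212 trailing zeros


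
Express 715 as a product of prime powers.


715 / 5 = 143
143 / 11 = 13
13 / 13 = 1
715 = 5 × 11 × 13


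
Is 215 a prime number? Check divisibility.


215 / 5 = 43 (exact division)
215 is NOT prime.

No, 215 is not prime


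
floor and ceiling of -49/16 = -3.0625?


-49/16 = -3.0625
floor = -4
ceil = -3

floor = -4, ceil = -3


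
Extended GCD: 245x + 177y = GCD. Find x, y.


Tabular extended Euclidean (each row: r = 245*s + 177*t):
r=245, s=1, t=0
r=177, s=0, t=1
q=1: r=68, s=1, t=-1   [245*(1) + 177*(-1) = 68]
q=2: r=41, s=-2, t=3   [245*(-2) + 177*(3) = 41]
q=1: r=27, s=3, t=-4   [245*(3) + 177*(-4) = 27]
q=1: r=14, s=-5, t=7   [245*(-5) + 177*(7) = 14]
q=1: r=13, s=8, t=-11   [245*(8) + 177*(-11) = 13]
q=1: r=1, s=-13, t=18   [245*(-13) + 177*(18) = 1]
q=13: r=0, s=177, t=-245   [245*(177) + 177*(-245) = 0]
GCD = 1; from the row with r=1: x=-13, y=18
Check: 245*(-13) + 177*(18) = -3185 + 3186 = 1

GCD = 1, x = -13, y = 18


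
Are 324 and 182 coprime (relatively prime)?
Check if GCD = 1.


Euclidean algorithm:
324 = 1 * 182 + 142
182 = 1 * 142 + 40
142 = 3 * 40 + 22
40 = 1 * 22 + 18
22 = 1 * 18 + 4
18 = 4 * 4 + 2
4 = 2 * 2 + 0
GCD(324, 182) = 2

No, not coprime (GCD = 2)


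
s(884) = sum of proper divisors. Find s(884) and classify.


Proper divisors: 1, 2, 4, 13, 17, 26, 34, 52, 68, 221, 442
Sum = 1 + 2 + 4 + 13 + 17 + 26 + 34 + 52 + 68 + 221 + 442 = 880
880 < 884 → deficient

s(884) = 880 (deficient)


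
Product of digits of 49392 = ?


4 × 9 × 3 × 9 × 2 = 1944


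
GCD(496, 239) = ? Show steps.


496 = 2 * 239 + 18
239 = 13 * 18 + 5
18 = 3 * 5 + 3
5 = 1 * 3 + 2
3 = 1 * 2 + 1
2 = 2 * 1 + 0
GCD = 1


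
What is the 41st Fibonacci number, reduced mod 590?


F(k) mod 590 for k=1..41:
1, 1, 2, 3, 5, 8, 13, 21, 34, 55, 89, 144, 233, 377, 20, 397, 417, 224, 51, 275, 326, 11, 337, 348, 95, 443, 538, 391, 339, 140, 479, 29, 508, 537, 455, 402, 267, 79, 346, 425, 181
F(41) mod 590 = 181


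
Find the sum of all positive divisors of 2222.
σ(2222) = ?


Divisors of 2222: 1, 2, 11, 22, 101, 202, 1111, 2222
Sum = 1 + 2 + 11 + 22 + 101 + 202 + 1111 + 2222 = 3672

σ(2222) = 3672


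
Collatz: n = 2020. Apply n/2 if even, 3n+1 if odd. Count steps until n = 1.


2020 → 1010 → 505 → 1516 → 758 → 379 → 1138 → 569 → 1708 → 854 → 427 → 1282 → 641 → 1924 → 962 → 481 → 1444 → 722 → 361 → 1084 → 542 → 271 → 814 → 407 → 1222 → 611 → 1834 → 917 → 2752 → 1376 → 688 → 344 → 172 → 86 → 43 → 130 → 65 → 196 → 98 → 49 → 148 → 74 → 37 → 112 → 56 → 28 → 14 → 7 → 22 → 11 → 34 → 17 → 52 → 26 → 13 → 40 → 20 → 10 → 5 → 16 → 8 → 4 → 2 → 1
Total steps = 63

63 steps


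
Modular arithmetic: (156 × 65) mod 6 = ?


156 × 65 = 10140
10140 mod 6 = 0


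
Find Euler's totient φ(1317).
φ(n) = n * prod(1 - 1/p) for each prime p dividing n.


1317 = 3 × 439
Prime factors: 3, 439
φ(1317) = 1317 × (1-1/3) × (1-1/439)
= 1317 × 2/3 × 438/439 = 876

φ(1317) = 876


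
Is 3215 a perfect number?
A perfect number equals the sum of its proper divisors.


Proper divisors of 3215: 1, 5, 643
Sum = 1 + 5 + 643 = 649

No, 3215 is not perfect (649 ≠ 3215)


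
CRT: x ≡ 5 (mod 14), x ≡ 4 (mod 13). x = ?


M = 14*13 = 182
M1 = M/14 = 13, M2 = M/13 = 14
M1^(-1) mod 14 = 13, M2^(-1) mod 13 = 1
x = 5*13*13 + 4*14*1 = 901
901 mod 182 = 173
Check: 173 mod 14 = 5 ✓, 173 mod 13 = 4 ✓

x ≡ 173 (mod 182)


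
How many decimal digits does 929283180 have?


929283180 has 9 digits in base 10
floor(log10(929283180)) + 1 = floor(8.9681) + 1 = 9

9 digits (base 10)


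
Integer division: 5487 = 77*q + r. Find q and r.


5487 = 77 * 71 + 20
Check: 5467 + 20 = 5487

q = 71, r = 20


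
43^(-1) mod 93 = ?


Use the extended Euclidean algorithm on (93, 43); each row r = 93*s + 43*t:
r=93, s=1, t=0
r=43, s=0, t=1
q=2: r=7, s=1, t=-2   [93*(1) + 43*(-2) = 7]
q=6: r=1, s=-6, t=13   [93*(-6) + 43*(13) = 1]
q=7: r=0, s=43, t=-93   [93*(43) + 43*(-93) = 0]
GCD = 1 with t = 13, so 43*(13) ≡ 1 (mod 93)
Inverse = 13 mod 93 = 13
Check: 43 * 13 = 559 ≡ 1 (mod 93)

43^(-1) ≡ 13 (mod 93)


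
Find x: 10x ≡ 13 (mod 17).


GCD(10, 17) = 1, unique solution
a^(-1) mod 17 = 12
x = 12 * 13 mod 17 = 3

x ≡ 3 (mod 17)


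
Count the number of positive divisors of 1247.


1247 = 29^1 × 43^1
d(1247) = (1+1) × (1+1) = 4

4 divisors


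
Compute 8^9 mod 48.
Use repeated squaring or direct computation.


8^1 mod 48 = 8
8^2 mod 48 = 16
8^3 mod 48 = 32
8^4 mod 48 = 16
8^5 mod 48 = 32
8^6 mod 48 = 16
8^7 mod 48 = 32
8^8 mod 48 = 16
8^9 mod 48 = 32


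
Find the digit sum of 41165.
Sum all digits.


4 + 1 + 1 + 6 + 5 = 17


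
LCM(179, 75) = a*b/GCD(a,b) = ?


GCD(179, 75) = 1
LCM = 179*75/1 = 13425/1 = 13425

LCM = 13425


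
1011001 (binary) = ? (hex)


1011001 (base 2) = 89 (decimal)
89 (decimal) = 59 (base 16)


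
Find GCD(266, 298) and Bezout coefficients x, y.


Tabular extended Euclidean (each row: r = 266*s + 298*t):
r=266, s=1, t=0
r=298, s=0, t=1
q=0: r=266, s=1, t=0   [266*(1) + 298*(0) = 266]
q=1: r=32, s=-1, t=1   [266*(-1) + 298*(1) = 32]
q=8: r=10, s=9, t=-8   [266*(9) + 298*(-8) = 10]
q=3: r=2, s=-28, t=25   [266*(-28) + 298*(25) = 2]
q=5: r=0, s=149, t=-133   [266*(149) + 298*(-133) = 0]
GCD = 2; from the row with r=2: x=-28, y=25
Check: 266*(-28) + 298*(25) = -7448 + 7450 = 2

GCD = 2, x = -28, y = 25


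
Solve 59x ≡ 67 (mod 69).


GCD(59, 69) = 1, unique solution
a^(-1) mod 69 = 62
x = 62 * 67 mod 69 = 14

x ≡ 14 (mod 69)


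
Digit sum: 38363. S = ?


3 + 8 + 3 + 6 + 3 = 23


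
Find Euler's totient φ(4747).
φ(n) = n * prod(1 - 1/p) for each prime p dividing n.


4747 = 47 × 101
Prime factors: 47, 101
φ(4747) = 4747 × (1-1/47) × (1-1/101)
= 4747 × 46/47 × 100/101 = 4600

φ(4747) = 4600


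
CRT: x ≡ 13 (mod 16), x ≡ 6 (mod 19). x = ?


M = 16*19 = 304
M1 = M/16 = 19, M2 = M/19 = 16
M1^(-1) mod 16 = 11, M2^(-1) mod 19 = 6
x = 13*19*11 + 6*16*6 = 3293
3293 mod 304 = 253
Check: 253 mod 16 = 13 ✓, 253 mod 19 = 6 ✓

x ≡ 253 (mod 304)


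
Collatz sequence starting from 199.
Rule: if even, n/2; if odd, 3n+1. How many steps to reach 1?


199 → 598 → 299 → 898 → 449 → 1348 → 674 → 337 → 1012 → 506 → 253 → 760 → 380 → 190 → 95 → 286 → 143 → 430 → 215 → 646 → 323 → 970 → 485 → 1456 → 728 → 364 → 182 → 91 → 274 → 137 → 412 → 206 → 103 → 310 → 155 → 466 → 233 → 700 → 350 → 175 → 526 → 263 → 790 → 395 → 1186 → 593 → 1780 → 890 → 445 → 1336 → 668 → 334 → 167 → 502 → 251 → 754 → 377 → 1132 → 566 → 283 → 850 → 425 → 1276 → 638 → 319 → 958 → 479 → 1438 → 719 → 2158 → 1079 → 3238 → 1619 → 4858 → 2429 → 7288 → 3644 → 1822 → 911 → 2734 → 1367 → 4102 → 2051 → 6154 → 3077 → 9232 → 4616 → 2308 → 1154 → 577 → 1732 → 866 → 433 → 1300 → 650 → 325 → 976 → 488 → 244 → 122 → 61 → 184 → 92 → 46 → 23 → 70 → 35 → 106 → 53 → 160 → 80 → 40 → 20 → 10 → 5 → 16 → 8 → 4 → 2 → 1
Total steps = 119

119 steps


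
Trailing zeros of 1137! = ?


floor(1137/5) = 227
floor(1137/25) = 45
floor(1137/125) = 9
floor(1137/625) = 1
Total = 282

282 trailing zeros


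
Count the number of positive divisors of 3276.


3276 = 2^2 × 3^2 × 7^1 × 13^1
d(3276) = (2+1) × (2+1) × (1+1) × (1+1) = 36

36 divisors


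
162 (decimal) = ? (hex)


162 (base 10) = 162 (decimal)
162 (decimal) = A2 (base 16)


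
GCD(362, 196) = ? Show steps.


362 = 1 * 196 + 166
196 = 1 * 166 + 30
166 = 5 * 30 + 16
30 = 1 * 16 + 14
16 = 1 * 14 + 2
14 = 7 * 2 + 0
GCD = 2


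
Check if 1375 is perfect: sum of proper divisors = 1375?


Proper divisors of 1375: 1, 5, 11, 25, 55, 125, 275
Sum = 1 + 5 + 11 + 25 + 55 + 125 + 275 = 497

No, 1375 is not perfect (497 ≠ 1375)


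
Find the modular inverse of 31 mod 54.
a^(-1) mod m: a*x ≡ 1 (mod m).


Use the extended Euclidean algorithm on (54, 31); each row r = 54*s + 31*t:
r=54, s=1, t=0
r=31, s=0, t=1
q=1: r=23, s=1, t=-1   [54*(1) + 31*(-1) = 23]
q=1: r=8, s=-1, t=2   [54*(-1) + 31*(2) = 8]
q=2: r=7, s=3, t=-5   [54*(3) + 31*(-5) = 7]
q=1: r=1, s=-4, t=7   [54*(-4) + 31*(7) = 1]
q=7: r=0, s=31, t=-54   [54*(31) + 31*(-54) = 0]
GCD = 1 with t = 7, so 31*(7) ≡ 1 (mod 54)
Inverse = 7 mod 54 = 7
Check: 31 * 7 = 217 ≡ 1 (mod 54)

31^(-1) ≡ 7 (mod 54)


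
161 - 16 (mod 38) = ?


161 - 16 = 145
145 mod 38 = 31


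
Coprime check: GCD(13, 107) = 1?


Euclidean algorithm:
107 = 8 * 13 + 3
13 = 4 * 3 + 1
3 = 3 * 1 + 0
GCD(13, 107) = 1

Yes, coprime (GCD = 1)


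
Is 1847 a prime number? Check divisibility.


Check divisors up to sqrt(1847) = 42.9767
No divisors found.
1847 is prime.

Yes, 1847 is prime


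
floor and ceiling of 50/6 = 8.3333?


50/6 = 8.3333
floor = 8
ceil = 9

floor = 8, ceil = 9


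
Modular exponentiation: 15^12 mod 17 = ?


15^1 mod 17 = 15
15^2 mod 17 = 4
15^3 mod 17 = 9
15^4 mod 17 = 16
15^5 mod 17 = 2
15^6 mod 17 = 13
15^7 mod 17 = 8
15^8 mod 17 = 1
15^9 mod 17 = 15
15^10 mod 17 = 4
15^11 mod 17 = 9
15^12 mod 17 = 16


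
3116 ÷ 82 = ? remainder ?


3116 = 82 * 38 + 0
Check: 3116 + 0 = 3116

q = 38, r = 0


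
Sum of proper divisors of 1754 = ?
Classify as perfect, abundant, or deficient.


Proper divisors: 1, 2, 877
Sum = 1 + 2 + 877 = 880
880 < 1754 → deficient

s(1754) = 880 (deficient)


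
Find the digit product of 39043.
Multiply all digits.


3 × 9 × 0 × 4 × 3 = 0


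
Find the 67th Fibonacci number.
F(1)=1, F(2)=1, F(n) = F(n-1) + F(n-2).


Sequence: 1, 1, 2, 3, 5, 8, 13, 21, 34, 55, 89, 144, 233, 377, 610, 987, 1597, 2584, 4181, 6765, 10946, 17711, 28657, 46368, 75025, 121393, 196418, 317811, 514229, 832040, 1346269, 2178309, 3524578, 5702887, 9227465, 14930352, 24157817, 39088169, 63245986, 102334155, 165580141, 267914296, 433494437, 701408733, 1134903170, 1836311903, 2971215073, 4807526976, 7778742049, 12586269025, 20365011074, 32951280099, 53316291173, 86267571272, 139583862445, 225851433717, 365435296162, 591286729879, 956722026041, 1548008755920, 2504730781961, 4052739537881, 6557470319842, 10610209857723, 17167680177565, 27777890035288, 44945570212853
F(67) = 44945570212853


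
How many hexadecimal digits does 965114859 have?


965114859 in base 16 = 39867BEB
Number of digits = 8

8 digits (base 16)


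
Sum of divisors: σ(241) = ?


Divisors of 241: 1, 241
Sum = 1 + 241 = 242

σ(241) = 242


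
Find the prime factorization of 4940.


4940 / 2 = 2470
2470 / 2 = 1235
1235 / 5 = 247
247 / 13 = 19
19 / 19 = 1
4940 = 2^2 × 5 × 13 × 19


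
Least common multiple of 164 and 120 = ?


GCD(164, 120) = 4
LCM = 164*120/4 = 19680/4 = 4920

LCM = 4920


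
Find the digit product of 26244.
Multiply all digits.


2 × 6 × 2 × 4 × 4 = 384


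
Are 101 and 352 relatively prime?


Euclidean algorithm:
352 = 3 * 101 + 49
101 = 2 * 49 + 3
49 = 16 * 3 + 1
3 = 3 * 1 + 0
GCD(101, 352) = 1

Yes, coprime (GCD = 1)


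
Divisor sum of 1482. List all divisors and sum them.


Divisors of 1482: 1, 2, 3, 6, 13, 19, 26, 38, 39, 57, 78, 114, 247, 494, 741, 1482
Sum = 1 + 2 + 3 + 6 + 13 + 19 + 26 + 38 + 39 + 57 + 78 + 114 + 247 + 494 + 741 + 1482 = 3360

σ(1482) = 3360


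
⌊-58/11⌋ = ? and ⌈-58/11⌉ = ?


-58/11 = -5.2727
floor = -6
ceil = -5

floor = -6, ceil = -5


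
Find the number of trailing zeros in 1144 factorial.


floor(1144/5) = 228
floor(1144/25) = 45
floor(1144/125) = 9
floor(1144/625) = 1
Total = 283

283 trailing zeros


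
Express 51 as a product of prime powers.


51 / 3 = 17
17 / 17 = 1
51 = 3 × 17


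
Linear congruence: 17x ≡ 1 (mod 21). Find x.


GCD(17, 21) = 1, unique solution
a^(-1) mod 21 = 5
x = 5 * 1 mod 21 = 5

x ≡ 5 (mod 21)


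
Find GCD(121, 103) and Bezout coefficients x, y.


Tabular extended Euclidean (each row: r = 121*s + 103*t):
r=121, s=1, t=0
r=103, s=0, t=1
q=1: r=18, s=1, t=-1   [121*(1) + 103*(-1) = 18]
q=5: r=13, s=-5, t=6   [121*(-5) + 103*(6) = 13]
q=1: r=5, s=6, t=-7   [121*(6) + 103*(-7) = 5]
q=2: r=3, s=-17, t=20   [121*(-17) + 103*(20) = 3]
q=1: r=2, s=23, t=-27   [121*(23) + 103*(-27) = 2]
q=1: r=1, s=-40, t=47   [121*(-40) + 103*(47) = 1]
q=2: r=0, s=103, t=-121   [121*(103) + 103*(-121) = 0]
GCD = 1; from the row with r=1: x=-40, y=47
Check: 121*(-40) + 103*(47) = -4840 + 4841 = 1

GCD = 1, x = -40, y = 47


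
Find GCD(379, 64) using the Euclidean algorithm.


379 = 5 * 64 + 59
64 = 1 * 59 + 5
59 = 11 * 5 + 4
5 = 1 * 4 + 1
4 = 4 * 1 + 0
GCD = 1


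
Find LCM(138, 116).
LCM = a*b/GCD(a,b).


GCD(138, 116) = 2
LCM = 138*116/2 = 16008/2 = 8004

LCM = 8004


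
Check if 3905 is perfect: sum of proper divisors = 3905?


Proper divisors of 3905: 1, 5, 11, 55, 71, 355, 781
Sum = 1 + 5 + 11 + 55 + 71 + 355 + 781 = 1279

No, 3905 is not perfect (1279 ≠ 3905)


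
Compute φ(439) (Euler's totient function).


439 = 439
Prime factors: 439
φ(439) = 439 × (1-1/439)
= 439 × 438/439 = 438

φ(439) = 438


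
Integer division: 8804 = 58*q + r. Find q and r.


8804 = 58 * 151 + 46
Check: 8758 + 46 = 8804

q = 151, r = 46


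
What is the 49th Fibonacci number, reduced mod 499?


F(k) mod 499 for k=1..49:
1, 1, 2, 3, 5, 8, 13, 21, 34, 55, 89, 144, 233, 377, 111, 488, 100, 89, 189, 278, 467, 246, 214, 460, 175, 136, 311, 447, 259, 207, 466, 174, 141, 315, 456, 272, 229, 2, 231, 233, 464, 198, 163, 361, 25, 386, 411, 298, 210
F(49) mod 499 = 210


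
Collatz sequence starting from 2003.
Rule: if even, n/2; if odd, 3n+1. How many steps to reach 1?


2003 → 6010 → 3005 → 9016 → 4508 → 2254 → 1127 → 3382 → 1691 → 5074 → 2537 → 7612 → 3806 → 1903 → 5710 → 2855 → 8566 → 4283 → 12850 → 6425 → 19276 → 9638 → 4819 → 14458 → 7229 → 21688 → 10844 → 5422 → 2711 → 8134 → 4067 → 12202 → 6101 → 18304 → 9152 → 4576 → 2288 → 1144 → 572 → 286 → 143 → 430 → 215 → 646 → 323 → 970 → 485 → 1456 → 728 → 364 → 182 → 91 → 274 → 137 → 412 → 206 → 103 → 310 → 155 → 466 → 233 → 700 → 350 → 175 → 526 → 263 → 790 → 395 → 1186 → 593 → 1780 → 890 → 445 → 1336 → 668 → 334 → 167 → 502 → 251 → 754 → 377 → 1132 → 566 → 283 → 850 → 425 → 1276 → 638 → 319 → 958 → 479 → 1438 → 719 → 2158 → 1079 → 3238 → 1619 → 4858 → 2429 → 7288 → 3644 → 1822 → 911 → 2734 → 1367 → 4102 → 2051 → 6154 → 3077 → 9232 → 4616 → 2308 → 1154 → 577 → 1732 → 866 → 433 → 1300 → 650 → 325 → 976 → 488 → 244 → 122 → 61 → 184 → 92 → 46 → 23 → 70 → 35 → 106 → 53 → 160 → 80 → 40 → 20 → 10 → 5 → 16 → 8 → 4 → 2 → 1
Total steps = 143

143 steps


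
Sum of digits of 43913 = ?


4 + 3 + 9 + 1 + 3 = 20


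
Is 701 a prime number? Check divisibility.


Check divisors up to sqrt(701) = 26.4764
No divisors found.
701 is prime.

Yes, 701 is prime


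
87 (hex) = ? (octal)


87 (base 16) = 135 (decimal)
135 (decimal) = 207 (base 8)


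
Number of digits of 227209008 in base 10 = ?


227209008 has 9 digits in base 10
floor(log10(227209008)) + 1 = floor(8.3564) + 1 = 9

9 digits (base 10)


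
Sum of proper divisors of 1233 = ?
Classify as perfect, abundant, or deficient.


Proper divisors: 1, 3, 9, 137, 411
Sum = 1 + 3 + 9 + 137 + 411 = 561
561 < 1233 → deficient

s(1233) = 561 (deficient)


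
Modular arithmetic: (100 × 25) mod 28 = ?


100 × 25 = 2500
2500 mod 28 = 8


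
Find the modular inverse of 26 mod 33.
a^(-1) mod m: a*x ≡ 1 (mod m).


Use the extended Euclidean algorithm on (33, 26); each row r = 33*s + 26*t:
r=33, s=1, t=0
r=26, s=0, t=1
q=1: r=7, s=1, t=-1   [33*(1) + 26*(-1) = 7]
q=3: r=5, s=-3, t=4   [33*(-3) + 26*(4) = 5]
q=1: r=2, s=4, t=-5   [33*(4) + 26*(-5) = 2]
q=2: r=1, s=-11, t=14   [33*(-11) + 26*(14) = 1]
q=2: r=0, s=26, t=-33   [33*(26) + 26*(-33) = 0]
GCD = 1 with t = 14, so 26*(14) ≡ 1 (mod 33)
Inverse = 14 mod 33 = 14
Check: 26 * 14 = 364 ≡ 1 (mod 33)

26^(-1) ≡ 14 (mod 33)


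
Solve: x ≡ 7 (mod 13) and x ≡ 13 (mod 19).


M = 13*19 = 247
M1 = M/13 = 19, M2 = M/19 = 13
M1^(-1) mod 13 = 11, M2^(-1) mod 19 = 3
x = 7*19*11 + 13*13*3 = 1970
1970 mod 247 = 241
Check: 241 mod 13 = 7 ✓, 241 mod 19 = 13 ✓

x ≡ 241 (mod 247)


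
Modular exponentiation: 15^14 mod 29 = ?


15^1 mod 29 = 15
15^2 mod 29 = 22
15^3 mod 29 = 11
15^4 mod 29 = 20
15^5 mod 29 = 10
15^6 mod 29 = 5
15^7 mod 29 = 17
15^8 mod 29 = 23
15^9 mod 29 = 26
15^10 mod 29 = 13
15^11 mod 29 = 21
15^12 mod 29 = 25
15^13 mod 29 = 27
15^14 mod 29 = 28


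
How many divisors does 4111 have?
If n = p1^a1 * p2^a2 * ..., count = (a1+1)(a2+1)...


4111 = 4111^1
d(4111) = (1+1) = 2

2 divisors


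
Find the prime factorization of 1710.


1710 / 2 = 855
855 / 3 = 285
285 / 3 = 95
95 / 5 = 19
19 / 19 = 1
1710 = 2 × 3^2 × 5 × 19


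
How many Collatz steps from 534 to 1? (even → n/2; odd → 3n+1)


534 → 267 → 802 → 401 → 1204 → 602 → 301 → 904 → 452 → 226 → 113 → 340 → 170 → 85 → 256 → 128 → 64 → 32 → 16 → 8 → 4 → 2 → 1
Total steps = 22

22 steps


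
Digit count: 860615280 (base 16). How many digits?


860615280 in base 16 = 334BF270
Number of digits = 8

8 digits (base 16)


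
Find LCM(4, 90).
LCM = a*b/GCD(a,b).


GCD(4, 90) = 2
LCM = 4*90/2 = 360/2 = 180

LCM = 180


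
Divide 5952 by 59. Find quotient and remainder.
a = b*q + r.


5952 = 59 * 100 + 52
Check: 5900 + 52 = 5952

q = 100, r = 52


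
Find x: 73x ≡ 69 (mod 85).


GCD(73, 85) = 1, unique solution
a^(-1) mod 85 = 7
x = 7 * 69 mod 85 = 58

x ≡ 58 (mod 85)


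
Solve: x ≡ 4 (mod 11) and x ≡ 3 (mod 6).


M = 11*6 = 66
M1 = M/11 = 6, M2 = M/6 = 11
M1^(-1) mod 11 = 2, M2^(-1) mod 6 = 5
x = 4*6*2 + 3*11*5 = 213
213 mod 66 = 15
Check: 15 mod 11 = 4 ✓, 15 mod 6 = 3 ✓

x ≡ 15 (mod 66)


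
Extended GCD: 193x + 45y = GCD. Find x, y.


Tabular extended Euclidean (each row: r = 193*s + 45*t):
r=193, s=1, t=0
r=45, s=0, t=1
q=4: r=13, s=1, t=-4   [193*(1) + 45*(-4) = 13]
q=3: r=6, s=-3, t=13   [193*(-3) + 45*(13) = 6]
q=2: r=1, s=7, t=-30   [193*(7) + 45*(-30) = 1]
q=6: r=0, s=-45, t=193   [193*(-45) + 45*(193) = 0]
GCD = 1; from the row with r=1: x=7, y=-30
Check: 193*(7) + 45*(-30) = 1351 - 1350 = 1

GCD = 1, x = 7, y = -30


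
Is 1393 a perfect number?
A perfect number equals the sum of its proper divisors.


Proper divisors of 1393: 1, 7, 199
Sum = 1 + 7 + 199 = 207

No, 1393 is not perfect (207 ≠ 1393)


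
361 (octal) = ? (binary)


361 (base 8) = 241 (decimal)
241 (decimal) = 11110001 (base 2)


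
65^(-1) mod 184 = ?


Use the extended Euclidean algorithm on (184, 65); each row r = 184*s + 65*t:
r=184, s=1, t=0
r=65, s=0, t=1
q=2: r=54, s=1, t=-2   [184*(1) + 65*(-2) = 54]
q=1: r=11, s=-1, t=3   [184*(-1) + 65*(3) = 11]
q=4: r=10, s=5, t=-14   [184*(5) + 65*(-14) = 10]
q=1: r=1, s=-6, t=17   [184*(-6) + 65*(17) = 1]
q=10: r=0, s=65, t=-184   [184*(65) + 65*(-184) = 0]
GCD = 1 with t = 17, so 65*(17) ≡ 1 (mod 184)
Inverse = 17 mod 184 = 17
Check: 65 * 17 = 1105 ≡ 1 (mod 184)

65^(-1) ≡ 17 (mod 184)


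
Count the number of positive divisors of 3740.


3740 = 2^2 × 5^1 × 11^1 × 17^1
d(3740) = (2+1) × (1+1) × (1+1) × (1+1) = 24

24 divisors


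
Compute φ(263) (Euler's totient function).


263 = 263
Prime factors: 263
φ(263) = 263 × (1-1/263)
= 263 × 262/263 = 262

φ(263) = 262


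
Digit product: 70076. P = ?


7 × 0 × 0 × 7 × 6 = 0


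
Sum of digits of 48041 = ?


4 + 8 + 0 + 4 + 1 = 17


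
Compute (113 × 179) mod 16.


113 × 179 = 20227
20227 mod 16 = 3


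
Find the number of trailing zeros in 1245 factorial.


floor(1245/5) = 249
floor(1245/25) = 49
floor(1245/125) = 9
floor(1245/625) = 1
Total = 308

308 trailing zeros


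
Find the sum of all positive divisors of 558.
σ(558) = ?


Divisors of 558: 1, 2, 3, 6, 9, 18, 31, 62, 93, 186, 279, 558
Sum = 1 + 2 + 3 + 6 + 9 + 18 + 31 + 62 + 93 + 186 + 279 + 558 = 1248

σ(558) = 1248


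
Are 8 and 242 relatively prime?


Euclidean algorithm:
242 = 30 * 8 + 2
8 = 4 * 2 + 0
GCD(8, 242) = 2

No, not coprime (GCD = 2)


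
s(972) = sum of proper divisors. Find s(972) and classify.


Proper divisors: 1, 2, 3, 4, 6, 9, 12, 18, 27, 36, 54, 81, 108, 162, 243, 324, 486
Sum = 1 + 2 + 3 + 4 + 6 + 9 + 12 + 18 + 27 + 36 + 54 + 81 + 108 + 162 + 243 + 324 + 486 = 1576
1576 > 972 → abundant

s(972) = 1576 (abundant)


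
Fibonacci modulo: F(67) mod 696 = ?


F(k) mod 696 for k=1..67:
1, 1, 2, 3, 5, 8, 13, 21, 34, 55, 89, 144, 233, 377, 610, 291, 205, 496, 5, 501, 506, 311, 121, 432, 553, 289, 146, 435, 581, 320, 205, 525, 34, 559, 593, 456, 353, 113, 466, 579, 349, 232, 581, 117, 2, 119, 121, 240, 361, 601, 266, 171, 437, 608, 349, 261, 610, 175, 89, 264, 353, 617, 274, 195, 469, 664, 437
F(67) mod 696 = 437


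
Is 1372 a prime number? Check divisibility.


1372 / 2 = 686 (exact division)
1372 is NOT prime.

No, 1372 is not prime


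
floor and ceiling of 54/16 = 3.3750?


54/16 = 3.3750
floor = 3
ceil = 4

floor = 3, ceil = 4


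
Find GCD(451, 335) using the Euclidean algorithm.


451 = 1 * 335 + 116
335 = 2 * 116 + 103
116 = 1 * 103 + 13
103 = 7 * 13 + 12
13 = 1 * 12 + 1
12 = 12 * 1 + 0
GCD = 1


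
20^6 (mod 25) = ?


20^1 mod 25 = 20
20^2 mod 25 = 0
20^3 mod 25 = 0
20^4 mod 25 = 0
20^5 mod 25 = 0
20^6 mod 25 = 0


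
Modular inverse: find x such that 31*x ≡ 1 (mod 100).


Use the extended Euclidean algorithm on (100, 31); each row r = 100*s + 31*t:
r=100, s=1, t=0
r=31, s=0, t=1
q=3: r=7, s=1, t=-3   [100*(1) + 31*(-3) = 7]
q=4: r=3, s=-4, t=13   [100*(-4) + 31*(13) = 3]
q=2: r=1, s=9, t=-29   [100*(9) + 31*(-29) = 1]
q=3: r=0, s=-31, t=100   [100*(-31) + 31*(100) = 0]
GCD = 1 with t = -29, so 31*(-29) ≡ 1 (mod 100)
Inverse = -29 mod 100 = 71
Check: 31 * 71 = 2201 ≡ 1 (mod 100)

31^(-1) ≡ 71 (mod 100)


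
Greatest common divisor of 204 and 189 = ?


204 = 1 * 189 + 15
189 = 12 * 15 + 9
15 = 1 * 9 + 6
9 = 1 * 6 + 3
6 = 2 * 3 + 0
GCD = 3


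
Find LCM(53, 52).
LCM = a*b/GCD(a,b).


GCD(53, 52) = 1
LCM = 53*52/1 = 2756/1 = 2756

LCM = 2756


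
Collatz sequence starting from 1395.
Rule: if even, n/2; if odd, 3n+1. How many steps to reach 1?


1395 → 4186 → 2093 → 6280 → 3140 → 1570 → 785 → 2356 → 1178 → 589 → 1768 → 884 → 442 → 221 → 664 → 332 → 166 → 83 → 250 → 125 → 376 → 188 → 94 → 47 → 142 → 71 → 214 → 107 → 322 → 161 → 484 → 242 → 121 → 364 → 182 → 91 → 274 → 137 → 412 → 206 → 103 → 310 → 155 → 466 → 233 → 700 → 350 → 175 → 526 → 263 → 790 → 395 → 1186 → 593 → 1780 → 890 → 445 → 1336 → 668 → 334 → 167 → 502 → 251 → 754 → 377 → 1132 → 566 → 283 → 850 → 425 → 1276 → 638 → 319 → 958 → 479 → 1438 → 719 → 2158 → 1079 → 3238 → 1619 → 4858 → 2429 → 7288 → 3644 → 1822 → 911 → 2734 → 1367 → 4102 → 2051 → 6154 → 3077 → 9232 → 4616 → 2308 → 1154 → 577 → 1732 → 866 → 433 → 1300 → 650 → 325 → 976 → 488 → 244 → 122 → 61 → 184 → 92 → 46 → 23 → 70 → 35 → 106 → 53 → 160 → 80 → 40 → 20 → 10 → 5 → 16 → 8 → 4 → 2 → 1
Total steps = 127

127 steps


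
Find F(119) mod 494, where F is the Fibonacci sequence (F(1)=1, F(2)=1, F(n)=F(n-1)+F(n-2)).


F(k) mod 494 for k=1..119:
1, 1, 2, 3, 5, 8, 13, 21, 34, 55, 89, 144, 233, 377, 116, 493, 115, 114, 229, 343, 78, 421, 5, 426, 431, 363, 300, 169, 469, 144, 119, 263, 382, 151, 39, 190, 229, 419, 154, 79, 233, 312, 51, 363, 414, 283, 203, 486, 195, 187, 382, 75, 457, 38, 1, 39, 40, 79, 119, 198, 317, 21, 338, 359, 203, 68, 271, 339, 116, 455, 77, 38, 115, 153, 268, 421, 195, 122, 317, 439, 262, 207, 469, 182, 157, 339, 2, 341, 343, 190, 39, 229, 268, 3, 271, 274, 51, 325, 376, 207, 89, 296, 385, 187, 78, 265, 343, 114, 457, 77, 40, 117, 157, 274, 431, 211, 148, 359, 13
F(119) mod 494 = 13


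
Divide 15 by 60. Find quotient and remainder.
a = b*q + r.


15 = 60 * 0 + 15
Check: 0 + 15 = 15

q = 0, r = 15


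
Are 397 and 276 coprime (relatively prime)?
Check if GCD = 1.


Euclidean algorithm:
397 = 1 * 276 + 121
276 = 2 * 121 + 34
121 = 3 * 34 + 19
34 = 1 * 19 + 15
19 = 1 * 15 + 4
15 = 3 * 4 + 3
4 = 1 * 3 + 1
3 = 3 * 1 + 0
GCD(397, 276) = 1

Yes, coprime (GCD = 1)


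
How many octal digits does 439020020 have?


439020020 in base 8 = 3212564764
Number of digits = 10

10 digits (base 8)


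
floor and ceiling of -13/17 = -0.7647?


-13/17 = -0.7647
floor = -1
ceil = 0

floor = -1, ceil = 0


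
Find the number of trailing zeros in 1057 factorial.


floor(1057/5) = 211
floor(1057/25) = 42
floor(1057/125) = 8
floor(1057/625) = 1
Total = 262

262 trailing zeros


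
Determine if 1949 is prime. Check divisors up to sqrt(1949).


Check divisors up to sqrt(1949) = 44.1475
No divisors found.
1949 is prime.

Yes, 1949 is prime


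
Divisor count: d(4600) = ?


4600 = 2^3 × 5^2 × 23^1
d(4600) = (3+1) × (2+1) × (1+1) = 24

24 divisors


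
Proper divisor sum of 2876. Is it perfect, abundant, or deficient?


Proper divisors: 1, 2, 4, 719, 1438
Sum = 1 + 2 + 4 + 719 + 1438 = 2164
2164 < 2876 → deficient

s(2876) = 2164 (deficient)


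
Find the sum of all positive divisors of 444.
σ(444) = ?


Divisors of 444: 1, 2, 3, 4, 6, 12, 37, 74, 111, 148, 222, 444
Sum = 1 + 2 + 3 + 4 + 6 + 12 + 37 + 74 + 111 + 148 + 222 + 444 = 1064

σ(444) = 1064


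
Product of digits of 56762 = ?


5 × 6 × 7 × 6 × 2 = 2520


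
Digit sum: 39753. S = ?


3 + 9 + 7 + 5 + 3 = 27


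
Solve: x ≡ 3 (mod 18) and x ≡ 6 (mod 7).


M = 18*7 = 126
M1 = M/18 = 7, M2 = M/7 = 18
M1^(-1) mod 18 = 13, M2^(-1) mod 7 = 2
x = 3*7*13 + 6*18*2 = 489
489 mod 126 = 111
Check: 111 mod 18 = 3 ✓, 111 mod 7 = 6 ✓

x ≡ 111 (mod 126)


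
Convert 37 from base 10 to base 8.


37 (base 10) = 37 (decimal)
37 (decimal) = 45 (base 8)


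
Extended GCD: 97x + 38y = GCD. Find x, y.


Tabular extended Euclidean (each row: r = 97*s + 38*t):
r=97, s=1, t=0
r=38, s=0, t=1
q=2: r=21, s=1, t=-2   [97*(1) + 38*(-2) = 21]
q=1: r=17, s=-1, t=3   [97*(-1) + 38*(3) = 17]
q=1: r=4, s=2, t=-5   [97*(2) + 38*(-5) = 4]
q=4: r=1, s=-9, t=23   [97*(-9) + 38*(23) = 1]
q=4: r=0, s=38, t=-97   [97*(38) + 38*(-97) = 0]
GCD = 1; from the row with r=1: x=-9, y=23
Check: 97*(-9) + 38*(23) = -873 + 874 = 1

GCD = 1, x = -9, y = 23


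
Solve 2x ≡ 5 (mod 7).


GCD(2, 7) = 1, unique solution
a^(-1) mod 7 = 4
x = 4 * 5 mod 7 = 6

x ≡ 6 (mod 7)


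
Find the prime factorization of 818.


818 / 2 = 409
409 / 409 = 1
818 = 2 × 409


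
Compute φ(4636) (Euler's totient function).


4636 = 2^2 × 19 × 61
Prime factors: 2, 19, 61
φ(4636) = 4636 × (1-1/2) × (1-1/19) × (1-1/61)
= 4636 × 1/2 × 18/19 × 60/61 = 2160

φ(4636) = 2160


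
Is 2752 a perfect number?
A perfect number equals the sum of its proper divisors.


Proper divisors of 2752: 1, 2, 4, 8, 16, 32, 43, 64, 86, 172, 344, 688, 1376
Sum = 1 + 2 + 4 + 8 + 16 + 32 + 43 + 64 + 86 + 172 + 344 + 688 + 1376 = 2836

No, 2752 is not perfect (2836 ≠ 2752)


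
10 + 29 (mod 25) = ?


10 + 29 = 39
39 mod 25 = 14


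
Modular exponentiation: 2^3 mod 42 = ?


2^1 mod 42 = 2
2^2 mod 42 = 4
2^3 mod 42 = 8


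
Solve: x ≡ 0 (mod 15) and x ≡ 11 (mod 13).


M = 15*13 = 195
M1 = M/15 = 13, M2 = M/13 = 15
M1^(-1) mod 15 = 7, M2^(-1) mod 13 = 7
x = 0*13*7 + 11*15*7 = 1155
1155 mod 195 = 180
Check: 180 mod 15 = 0 ✓, 180 mod 13 = 11 ✓

x ≡ 180 (mod 195)


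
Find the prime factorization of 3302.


3302 / 2 = 1651
1651 / 13 = 127
127 / 127 = 1
3302 = 2 × 13 × 127


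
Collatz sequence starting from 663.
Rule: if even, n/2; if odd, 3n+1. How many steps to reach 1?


663 → 1990 → 995 → 2986 → 1493 → 4480 → 2240 → 1120 → 560 → 280 → 140 → 70 → 35 → 106 → 53 → 160 → 80 → 40 → 20 → 10 → 5 → 16 → 8 → 4 → 2 → 1
Total steps = 25

25 steps


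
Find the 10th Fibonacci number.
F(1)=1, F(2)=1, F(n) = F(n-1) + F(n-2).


Sequence: 1, 1, 2, 3, 5, 8, 13, 21, 34, 55
F(10) = 55


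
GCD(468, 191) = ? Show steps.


468 = 2 * 191 + 86
191 = 2 * 86 + 19
86 = 4 * 19 + 10
19 = 1 * 10 + 9
10 = 1 * 9 + 1
9 = 9 * 1 + 0
GCD = 1


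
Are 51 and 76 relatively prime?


Euclidean algorithm:
76 = 1 * 51 + 25
51 = 2 * 25 + 1
25 = 25 * 1 + 0
GCD(51, 76) = 1

Yes, coprime (GCD = 1)


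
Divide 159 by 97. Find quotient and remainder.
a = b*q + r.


159 = 97 * 1 + 62
Check: 97 + 62 = 159

q = 1, r = 62


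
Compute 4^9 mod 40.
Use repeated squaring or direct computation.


4^1 mod 40 = 4
4^2 mod 40 = 16
4^3 mod 40 = 24
4^4 mod 40 = 16
4^5 mod 40 = 24
4^6 mod 40 = 16
4^7 mod 40 = 24
4^8 mod 40 = 16
4^9 mod 40 = 24


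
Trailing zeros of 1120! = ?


floor(1120/5) = 224
floor(1120/25) = 44
floor(1120/125) = 8
floor(1120/625) = 1
Total = 277

277 trailing zeros


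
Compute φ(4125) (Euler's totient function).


4125 = 3 × 5^3 × 11
Prime factors: 3, 5, 11
φ(4125) = 4125 × (1-1/3) × (1-1/5) × (1-1/11)
= 4125 × 2/3 × 4/5 × 10/11 = 2000

φ(4125) = 2000


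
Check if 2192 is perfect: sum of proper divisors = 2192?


Proper divisors of 2192: 1, 2, 4, 8, 16, 137, 274, 548, 1096
Sum = 1 + 2 + 4 + 8 + 16 + 137 + 274 + 548 + 1096 = 2086

No, 2192 is not perfect (2086 ≠ 2192)


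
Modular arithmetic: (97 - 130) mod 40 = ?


97 - 130 = -33
-33 mod 40 = 7


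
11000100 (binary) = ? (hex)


11000100 (base 2) = 196 (decimal)
196 (decimal) = C4 (base 16)


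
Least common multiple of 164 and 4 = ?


GCD(164, 4) = 4
LCM = 164*4/4 = 656/4 = 164

LCM = 164


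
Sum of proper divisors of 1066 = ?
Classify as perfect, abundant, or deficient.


Proper divisors: 1, 2, 13, 26, 41, 82, 533
Sum = 1 + 2 + 13 + 26 + 41 + 82 + 533 = 698
698 < 1066 → deficient

s(1066) = 698 (deficient)


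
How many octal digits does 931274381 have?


931274381 in base 8 = 6740417215
Number of digits = 10

10 digits (base 8)


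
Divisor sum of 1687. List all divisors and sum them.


Divisors of 1687: 1, 7, 241, 1687
Sum = 1 + 7 + 241 + 1687 = 1936

σ(1687) = 1936


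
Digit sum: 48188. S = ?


4 + 8 + 1 + 8 + 8 = 29


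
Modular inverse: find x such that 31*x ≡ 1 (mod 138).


Use the extended Euclidean algorithm on (138, 31); each row r = 138*s + 31*t:
r=138, s=1, t=0
r=31, s=0, t=1
q=4: r=14, s=1, t=-4   [138*(1) + 31*(-4) = 14]
q=2: r=3, s=-2, t=9   [138*(-2) + 31*(9) = 3]
q=4: r=2, s=9, t=-40   [138*(9) + 31*(-40) = 2]
q=1: r=1, s=-11, t=49   [138*(-11) + 31*(49) = 1]
q=2: r=0, s=31, t=-138   [138*(31) + 31*(-138) = 0]
GCD = 1 with t = 49, so 31*(49) ≡ 1 (mod 138)
Inverse = 49 mod 138 = 49
Check: 31 * 49 = 1519 ≡ 1 (mod 138)

31^(-1) ≡ 49 (mod 138)


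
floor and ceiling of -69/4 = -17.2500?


-69/4 = -17.2500
floor = -18
ceil = -17

floor = -18, ceil = -17


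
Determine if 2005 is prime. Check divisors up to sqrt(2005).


2005 / 5 = 401 (exact division)
2005 is NOT prime.

No, 2005 is not prime


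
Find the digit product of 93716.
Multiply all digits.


9 × 3 × 7 × 1 × 6 = 1134


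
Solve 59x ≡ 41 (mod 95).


GCD(59, 95) = 1, unique solution
a^(-1) mod 95 = 29
x = 29 * 41 mod 95 = 49

x ≡ 49 (mod 95)


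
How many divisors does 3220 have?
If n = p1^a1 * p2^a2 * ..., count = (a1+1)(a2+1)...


3220 = 2^2 × 5^1 × 7^1 × 23^1
d(3220) = (2+1) × (1+1) × (1+1) × (1+1) = 24

24 divisors


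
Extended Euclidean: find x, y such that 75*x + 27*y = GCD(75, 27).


Tabular extended Euclidean (each row: r = 75*s + 27*t):
r=75, s=1, t=0
r=27, s=0, t=1
q=2: r=21, s=1, t=-2   [75*(1) + 27*(-2) = 21]
q=1: r=6, s=-1, t=3   [75*(-1) + 27*(3) = 6]
q=3: r=3, s=4, t=-11   [75*(4) + 27*(-11) = 3]
q=2: r=0, s=-9, t=25   [75*(-9) + 27*(25) = 0]
GCD = 3; from the row with r=3: x=4, y=-11
Check: 75*(4) + 27*(-11) = 300 - 297 = 3

GCD = 3, x = 4, y = -11


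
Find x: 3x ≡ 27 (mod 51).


GCD(3, 51) = 3 divides 27
Divide: 1x ≡ 9 (mod 17)
x ≡ 9 (mod 17)


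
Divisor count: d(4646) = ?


4646 = 2^1 × 23^1 × 101^1
d(4646) = (1+1) × (1+1) × (1+1) = 8

8 divisors


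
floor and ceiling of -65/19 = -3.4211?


-65/19 = -3.4211
floor = -4
ceil = -3

floor = -4, ceil = -3


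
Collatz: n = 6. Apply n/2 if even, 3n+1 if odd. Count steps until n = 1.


6 → 3 → 10 → 5 → 16 → 8 → 4 → 2 → 1
Total steps = 8

8 steps


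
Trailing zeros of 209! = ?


floor(209/5) = 41
floor(209/25) = 8
floor(209/125) = 1
Total = 50

50 trailing zeros


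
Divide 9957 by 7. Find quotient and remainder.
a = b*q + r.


9957 = 7 * 1422 + 3
Check: 9954 + 3 = 9957

q = 1422, r = 3


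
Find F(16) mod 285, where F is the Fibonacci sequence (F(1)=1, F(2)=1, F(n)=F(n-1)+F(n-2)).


F(k) mod 285 for k=1..16:
1, 1, 2, 3, 5, 8, 13, 21, 34, 55, 89, 144, 233, 92, 40, 132
F(16) mod 285 = 132


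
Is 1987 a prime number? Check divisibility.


Check divisors up to sqrt(1987) = 44.5758
No divisors found.
1987 is prime.

Yes, 1987 is prime


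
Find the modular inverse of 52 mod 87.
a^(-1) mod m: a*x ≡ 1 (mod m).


Use the extended Euclidean algorithm on (87, 52); each row r = 87*s + 52*t:
r=87, s=1, t=0
r=52, s=0, t=1
q=1: r=35, s=1, t=-1   [87*(1) + 52*(-1) = 35]
q=1: r=17, s=-1, t=2   [87*(-1) + 52*(2) = 17]
q=2: r=1, s=3, t=-5   [87*(3) + 52*(-5) = 1]
q=17: r=0, s=-52, t=87   [87*(-52) + 52*(87) = 0]
GCD = 1 with t = -5, so 52*(-5) ≡ 1 (mod 87)
Inverse = -5 mod 87 = 82
Check: 52 * 82 = 4264 ≡ 1 (mod 87)

52^(-1) ≡ 82 (mod 87)


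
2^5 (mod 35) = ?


2^1 mod 35 = 2
2^2 mod 35 = 4
2^3 mod 35 = 8
2^4 mod 35 = 16
2^5 mod 35 = 32


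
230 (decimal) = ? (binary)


230 (base 10) = 230 (decimal)
230 (decimal) = 11100110 (base 2)


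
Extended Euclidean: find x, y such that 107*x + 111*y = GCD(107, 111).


Tabular extended Euclidean (each row: r = 107*s + 111*t):
r=107, s=1, t=0
r=111, s=0, t=1
q=0: r=107, s=1, t=0   [107*(1) + 111*(0) = 107]
q=1: r=4, s=-1, t=1   [107*(-1) + 111*(1) = 4]
q=26: r=3, s=27, t=-26   [107*(27) + 111*(-26) = 3]
q=1: r=1, s=-28, t=27   [107*(-28) + 111*(27) = 1]
q=3: r=0, s=111, t=-107   [107*(111) + 111*(-107) = 0]
GCD = 1; from the row with r=1: x=-28, y=27
Check: 107*(-28) + 111*(27) = -2996 + 2997 = 1

GCD = 1, x = -28, y = 27
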